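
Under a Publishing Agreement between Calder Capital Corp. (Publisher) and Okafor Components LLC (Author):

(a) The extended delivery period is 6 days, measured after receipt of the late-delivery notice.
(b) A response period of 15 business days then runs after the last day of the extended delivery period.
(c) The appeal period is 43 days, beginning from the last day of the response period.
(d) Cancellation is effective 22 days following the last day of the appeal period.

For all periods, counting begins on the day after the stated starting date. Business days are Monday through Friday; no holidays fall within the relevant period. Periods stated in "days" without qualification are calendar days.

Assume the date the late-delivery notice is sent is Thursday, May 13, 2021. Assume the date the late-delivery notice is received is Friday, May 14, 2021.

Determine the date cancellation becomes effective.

Adding 6 calendar days to May 14, 2021 gives May 20, 2021, which is the last day of the extended delivery period.
The last day of the response period: 15 business days after Thursday, May 20, 2021, skipping weekends — May 21, May 24, May 25, May 26, …, Jun 8, Jun 9, Jun 10 — lands on Thursday, Jun 10, 2021.
Adding 43 calendar days to Jun 10, 2021 gives Jul 23, 2021, which is the last day of the appeal period.
Adding 22 calendar days to Jul 23, 2021 gives Aug 14, 2021, which is the date cancellation becomes effective.

Aug 14, 2021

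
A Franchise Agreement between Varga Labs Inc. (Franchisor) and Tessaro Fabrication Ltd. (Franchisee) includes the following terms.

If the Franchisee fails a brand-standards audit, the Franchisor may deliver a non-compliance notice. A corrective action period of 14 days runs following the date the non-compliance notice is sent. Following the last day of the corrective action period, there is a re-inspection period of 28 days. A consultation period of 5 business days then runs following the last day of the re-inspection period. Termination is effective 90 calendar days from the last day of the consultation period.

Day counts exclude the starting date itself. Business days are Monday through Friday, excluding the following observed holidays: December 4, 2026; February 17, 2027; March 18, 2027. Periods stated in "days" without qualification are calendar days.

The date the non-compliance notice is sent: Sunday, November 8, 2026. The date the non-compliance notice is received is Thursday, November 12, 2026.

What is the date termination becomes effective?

March 25, 2027

The last day of the corrective action period: November 8, 2026 + 14 days = November 22, 2026.
The last day of the re-inspection period: November 22, 2026 + 28 days = December 20, 2026.
The last day of the consultation period: 5 business days after Sunday, December 20, 2026, skipping weekends — Dec 21, Dec 22, Dec 23, Dec 24, Dec 25 — lands on Friday, December 25, 2026.
Adding 90 calendar days to December 25, 2026 gives March 25, 2027, which is the date termination becomes effective.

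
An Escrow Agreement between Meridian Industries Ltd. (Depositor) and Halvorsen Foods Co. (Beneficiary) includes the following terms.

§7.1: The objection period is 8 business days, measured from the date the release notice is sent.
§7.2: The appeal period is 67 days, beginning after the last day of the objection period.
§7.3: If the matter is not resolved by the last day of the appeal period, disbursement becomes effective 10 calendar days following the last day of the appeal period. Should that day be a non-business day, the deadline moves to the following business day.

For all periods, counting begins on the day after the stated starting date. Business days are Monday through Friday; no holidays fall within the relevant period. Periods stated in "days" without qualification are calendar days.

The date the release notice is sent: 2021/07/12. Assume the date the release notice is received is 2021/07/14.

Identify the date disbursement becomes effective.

2021/10/07

The last day of the objection period: 8 business days after Monday, 2021/07/12, skipping weekends — Jul 13, Jul 14, Jul 15, Jul 16, Jul 19, Jul 20, Jul 21, Jul 22 — lands on Thursday, 2021/07/22.
Adding 67 calendar days to 2021/07/22 gives 2021/09/27, which is the last day of the appeal period.
The date disbursement becomes effective: 2021/09/27 + 10 days = 2021/10/07. 2021/10/07 is a Thursday, so no roll-forward applies.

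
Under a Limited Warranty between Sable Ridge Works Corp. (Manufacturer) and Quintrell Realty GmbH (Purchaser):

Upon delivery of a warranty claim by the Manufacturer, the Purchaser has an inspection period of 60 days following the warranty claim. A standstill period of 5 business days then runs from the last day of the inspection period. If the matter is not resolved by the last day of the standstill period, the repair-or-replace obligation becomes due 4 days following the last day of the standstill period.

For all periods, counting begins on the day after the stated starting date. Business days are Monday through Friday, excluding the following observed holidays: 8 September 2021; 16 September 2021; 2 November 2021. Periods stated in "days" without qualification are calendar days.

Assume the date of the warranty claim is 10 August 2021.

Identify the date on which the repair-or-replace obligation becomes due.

19 October 2021

The last day of the inspection period: 10 August 2021 + 60 days = 9 October 2021.
The last day of the standstill period: counting 5 business days from Saturday, 9 October 2021 (Oct 11, Oct 12, Oct 13, Oct 14, Oct 15, skipping weekends) reaches Friday, 15 October 2021.
The date on which the repair-or-replace obligation becomes due: 15 October 2021 + 4 days = 19 October 2021.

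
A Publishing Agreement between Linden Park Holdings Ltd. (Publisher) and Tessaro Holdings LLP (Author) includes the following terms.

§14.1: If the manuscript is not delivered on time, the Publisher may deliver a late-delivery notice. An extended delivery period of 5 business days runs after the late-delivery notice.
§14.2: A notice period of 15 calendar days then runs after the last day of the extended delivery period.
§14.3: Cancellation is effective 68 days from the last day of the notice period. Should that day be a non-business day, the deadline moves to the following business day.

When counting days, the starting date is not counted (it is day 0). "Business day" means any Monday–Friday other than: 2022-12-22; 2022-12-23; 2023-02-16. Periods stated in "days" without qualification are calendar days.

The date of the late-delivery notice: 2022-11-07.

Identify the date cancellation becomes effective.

The last day of the extended delivery period: 5 business days after Monday, 2022-11-07, skipping weekends — Nov 8, Nov 9, Nov 10, Nov 11, Nov 14 — lands on Monday, 2022-11-14.
The last day of the notice period: 15 calendar days after 2022-11-14 is 2022-11-29.
The date cancellation becomes effective: 2022-11-29 + 68 days = 2023-02-05. That falls on a Sunday, so it rolls to the next business day, Monday, 2023-02-06.

2023-02-06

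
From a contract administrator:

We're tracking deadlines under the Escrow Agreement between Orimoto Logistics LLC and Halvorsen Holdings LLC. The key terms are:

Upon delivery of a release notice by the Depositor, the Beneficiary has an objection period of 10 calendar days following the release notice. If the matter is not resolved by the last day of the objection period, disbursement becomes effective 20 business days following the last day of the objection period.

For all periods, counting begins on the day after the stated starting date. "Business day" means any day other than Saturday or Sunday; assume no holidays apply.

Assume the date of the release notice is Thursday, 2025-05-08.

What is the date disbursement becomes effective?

The last day of the objection period: 2025-05-08 + 10 days = 2025-05-18.
The date disbursement becomes effective: 20 business days after Sunday, 2025-05-18, skipping weekends — May 19, May 20, May 21, May 22, …, Jun 11, Jun 12, Jun 13 — lands on Friday, 2025-06-13.

2025-06-13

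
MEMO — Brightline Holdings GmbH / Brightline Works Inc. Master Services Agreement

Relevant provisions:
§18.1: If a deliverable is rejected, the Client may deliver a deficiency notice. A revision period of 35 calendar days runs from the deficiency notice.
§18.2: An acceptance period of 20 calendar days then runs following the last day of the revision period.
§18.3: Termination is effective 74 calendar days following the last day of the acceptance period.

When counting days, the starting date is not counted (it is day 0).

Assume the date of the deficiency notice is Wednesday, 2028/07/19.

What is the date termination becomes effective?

2028/11/25

Adding 35 calendar days to 2028/07/19 gives 2028/08/23, which is the last day of the revision period.
The last day of the acceptance period: 2028/08/23 + 20 days = 2028/09/12.
The date termination becomes effective: 74 calendar days after 2028/09/12 is 2028/11/25.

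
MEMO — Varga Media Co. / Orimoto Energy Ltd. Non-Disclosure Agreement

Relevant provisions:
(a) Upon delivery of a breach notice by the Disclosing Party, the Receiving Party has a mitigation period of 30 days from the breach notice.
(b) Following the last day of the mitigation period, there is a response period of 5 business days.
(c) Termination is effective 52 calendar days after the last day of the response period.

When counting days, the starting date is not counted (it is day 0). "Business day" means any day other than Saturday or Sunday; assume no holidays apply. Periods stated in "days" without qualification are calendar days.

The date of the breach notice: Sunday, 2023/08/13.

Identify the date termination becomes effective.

2023/11/10

The last day of the mitigation period: 30 calendar days after 2023/08/13 is 2023/09/12.
The last day of the response period: counting 5 business days from Tuesday, 2023/09/12 (Sep 13, Sep 14, Sep 15, Sep 18, Sep 19, skipping weekends) reaches Tuesday, 2023/09/19.
The date termination becomes effective: 52 calendar days after 2023/09/19 is 2023/11/10.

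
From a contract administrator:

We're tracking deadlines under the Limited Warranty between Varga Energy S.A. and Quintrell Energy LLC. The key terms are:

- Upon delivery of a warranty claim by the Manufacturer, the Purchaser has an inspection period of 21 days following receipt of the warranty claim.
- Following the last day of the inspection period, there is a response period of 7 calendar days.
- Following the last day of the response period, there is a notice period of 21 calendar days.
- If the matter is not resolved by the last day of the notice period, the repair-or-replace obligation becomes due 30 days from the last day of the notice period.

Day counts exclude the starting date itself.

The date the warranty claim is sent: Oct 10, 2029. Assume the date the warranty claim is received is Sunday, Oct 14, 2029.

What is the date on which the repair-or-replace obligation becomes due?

Jan 1, 2030

The last day of the inspection period: 21 calendar days after Oct 14, 2029 is Nov 4, 2029.
The last day of the response period: Nov 4, 2029 + 7 days = Nov 11, 2029.
Adding 21 calendar days to Nov 11, 2029 gives Dec 2, 2029, which is the last day of the notice period.
Adding 30 calendar days to Dec 2, 2029 gives Jan 1, 2030, which is the date on which the repair-or-replace obligation becomes due.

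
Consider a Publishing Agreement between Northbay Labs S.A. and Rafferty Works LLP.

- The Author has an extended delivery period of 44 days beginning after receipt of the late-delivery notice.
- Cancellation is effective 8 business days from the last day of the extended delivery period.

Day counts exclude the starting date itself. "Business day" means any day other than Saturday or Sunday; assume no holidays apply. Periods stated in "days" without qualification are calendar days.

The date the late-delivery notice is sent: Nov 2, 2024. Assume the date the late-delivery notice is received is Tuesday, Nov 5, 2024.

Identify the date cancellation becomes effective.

The last day of the extended delivery period: Nov 5, 2024 + 44 days = Dec 19, 2024.
The date cancellation becomes effective: 8 business days after Thursday, Dec 19, 2024, skipping weekends — Dec 20, Dec 23, Dec 24, Dec 25, Dec 26, Dec 27, Dec 30, Dec 31 — lands on Tuesday, Dec 31, 2024.

Dec 31, 2024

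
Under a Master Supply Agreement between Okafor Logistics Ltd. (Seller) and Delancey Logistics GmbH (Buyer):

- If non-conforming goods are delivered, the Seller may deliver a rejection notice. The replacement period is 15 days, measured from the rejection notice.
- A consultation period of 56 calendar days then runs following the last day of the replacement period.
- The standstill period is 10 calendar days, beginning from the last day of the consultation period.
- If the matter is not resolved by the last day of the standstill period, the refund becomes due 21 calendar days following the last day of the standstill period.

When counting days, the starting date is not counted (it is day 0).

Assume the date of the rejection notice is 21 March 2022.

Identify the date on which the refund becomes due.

The last day of the replacement period: 15 calendar days after 21 March 2022 is 5 April 2022.
The last day of the consultation period: 56 calendar days after 5 April 2022 is 31 May 2022.
Adding 10 calendar days to 31 May 2022 gives 10 June 2022, which is the last day of the standstill period.
The date on which the refund becomes due: 10 June 2022 + 21 days = 1 July 2022.

1 July 2022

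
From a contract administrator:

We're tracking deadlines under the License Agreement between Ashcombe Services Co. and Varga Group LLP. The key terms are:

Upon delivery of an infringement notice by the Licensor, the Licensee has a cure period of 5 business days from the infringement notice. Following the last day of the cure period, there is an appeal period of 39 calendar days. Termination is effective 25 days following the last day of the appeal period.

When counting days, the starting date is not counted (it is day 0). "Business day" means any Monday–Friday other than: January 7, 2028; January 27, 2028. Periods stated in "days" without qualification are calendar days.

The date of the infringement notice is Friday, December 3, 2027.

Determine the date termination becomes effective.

February 12, 2028

From Friday, December 3, 2027, 5 business days (Dec 6, Dec 7, Dec 8, Dec 9, Dec 10, skipping weekends) brings us to Friday, December 10, 2027, which is the last day of the cure period.
Adding 39 calendar days to December 10, 2027 gives January 18, 2028, which is the last day of the appeal period.
The date termination becomes effective: January 18, 2028 + 25 days = February 12, 2028.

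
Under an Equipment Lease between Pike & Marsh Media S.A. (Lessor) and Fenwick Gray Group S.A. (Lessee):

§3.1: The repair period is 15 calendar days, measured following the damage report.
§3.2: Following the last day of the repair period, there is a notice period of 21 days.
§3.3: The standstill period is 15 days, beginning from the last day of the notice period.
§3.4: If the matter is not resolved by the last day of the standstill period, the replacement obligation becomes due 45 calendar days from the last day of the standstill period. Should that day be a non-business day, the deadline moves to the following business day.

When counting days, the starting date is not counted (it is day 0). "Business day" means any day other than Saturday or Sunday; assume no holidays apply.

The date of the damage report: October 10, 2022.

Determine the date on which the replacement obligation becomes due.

Adding 15 calendar days to October 10, 2022 gives October 25, 2022, which is the last day of the repair period.
Adding 21 calendar days to October 25, 2022 gives November 15, 2022, which is the last day of the notice period.
The last day of the standstill period: November 15, 2022 + 15 days = November 30, 2022.
Adding 45 calendar days to November 30, 2022 gives January 14, 2023, which is the date on which the replacement obligation becomes due. That falls on a Saturday, so it rolls to the next business day, Monday, January 16, 2023.

January 16, 2023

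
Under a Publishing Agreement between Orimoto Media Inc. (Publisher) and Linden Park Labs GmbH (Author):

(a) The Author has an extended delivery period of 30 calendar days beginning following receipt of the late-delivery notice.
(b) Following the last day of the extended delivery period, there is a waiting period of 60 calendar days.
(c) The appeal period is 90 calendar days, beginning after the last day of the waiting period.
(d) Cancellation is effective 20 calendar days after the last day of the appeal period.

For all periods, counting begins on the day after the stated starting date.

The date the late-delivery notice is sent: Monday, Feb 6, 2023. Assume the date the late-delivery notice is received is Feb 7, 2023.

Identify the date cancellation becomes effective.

The last day of the extended delivery period: Feb 7, 2023 + 30 days = Mar 9, 2023.
Adding 60 calendar days to Mar 9, 2023 gives May 8, 2023, which is the last day of the waiting period.
Adding 90 calendar days to May 8, 2023 gives Aug 6, 2023, which is the last day of the appeal period.
The date cancellation becomes effective: 20 calendar days after Aug 6, 2023 is Aug 26, 2023.

Aug 26, 2023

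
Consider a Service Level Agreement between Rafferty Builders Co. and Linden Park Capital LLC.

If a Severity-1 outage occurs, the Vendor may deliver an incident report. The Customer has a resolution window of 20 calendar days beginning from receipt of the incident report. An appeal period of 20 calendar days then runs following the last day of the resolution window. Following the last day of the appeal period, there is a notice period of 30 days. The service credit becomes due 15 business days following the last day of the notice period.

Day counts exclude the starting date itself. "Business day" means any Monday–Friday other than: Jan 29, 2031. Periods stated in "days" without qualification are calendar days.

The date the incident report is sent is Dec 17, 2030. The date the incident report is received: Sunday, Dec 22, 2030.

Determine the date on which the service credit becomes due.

The last day of the resolution window: Dec 22, 2030 + 20 days = Jan 11, 2031.
Adding 20 calendar days to Jan 11, 2031 gives Jan 31, 2031, which is the last day of the appeal period.
Adding 30 calendar days to Jan 31, 2031 gives Mar 2, 2031, which is the last day of the notice period.
From Sunday, Mar 2, 2031, 15 business days (Mar 3, Mar 4, Mar 5, Mar 6, …, Mar 19, Mar 20, Mar 21, skipping weekends) brings us to Friday, Mar 21, 2031, which is the date on which the service credit becomes due.

Mar 21, 2031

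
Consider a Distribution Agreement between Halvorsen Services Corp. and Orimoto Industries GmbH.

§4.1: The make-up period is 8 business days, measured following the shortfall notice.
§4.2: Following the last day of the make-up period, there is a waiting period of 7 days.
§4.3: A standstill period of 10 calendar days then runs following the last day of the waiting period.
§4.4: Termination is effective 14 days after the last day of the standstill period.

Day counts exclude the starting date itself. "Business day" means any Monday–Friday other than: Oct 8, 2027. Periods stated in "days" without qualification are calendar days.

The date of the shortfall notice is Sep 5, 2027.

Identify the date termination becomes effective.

Oct 16, 2027

The last day of the make-up period: 8 business days after Sunday, Sep 5, 2027, skipping weekends — Sep 6, Sep 7, Sep 8, Sep 9, Sep 10, Sep 13, Sep 14, Sep 15 — lands on Wednesday, Sep 15, 2027.
Adding 7 calendar days to Sep 15, 2027 gives Sep 22, 2027, which is the last day of the waiting period.
Adding 10 calendar days to Sep 22, 2027 gives Oct 2, 2027, which is the last day of the standstill period.
The date termination becomes effective: Oct 2, 2027 + 14 days = Oct 16, 2027.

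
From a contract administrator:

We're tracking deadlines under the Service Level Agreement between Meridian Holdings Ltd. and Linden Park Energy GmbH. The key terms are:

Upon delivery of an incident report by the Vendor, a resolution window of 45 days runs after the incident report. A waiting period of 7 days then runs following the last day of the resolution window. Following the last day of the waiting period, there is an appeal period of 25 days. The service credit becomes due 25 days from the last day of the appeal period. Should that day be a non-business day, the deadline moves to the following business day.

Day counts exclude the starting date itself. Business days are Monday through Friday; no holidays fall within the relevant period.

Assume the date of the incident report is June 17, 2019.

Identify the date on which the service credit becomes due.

September 27, 2019

The last day of the resolution window: 45 calendar days after June 17, 2019 is August 1, 2019.
The last day of the waiting period: 7 calendar days after August 1, 2019 is August 8, 2019.
The last day of the appeal period: 25 calendar days after August 8, 2019 is September 2, 2019.
The date on which the service credit becomes due: 25 calendar days after September 2, 2019 is September 27, 2019. September 27, 2019 is a Friday, so no roll-forward applies.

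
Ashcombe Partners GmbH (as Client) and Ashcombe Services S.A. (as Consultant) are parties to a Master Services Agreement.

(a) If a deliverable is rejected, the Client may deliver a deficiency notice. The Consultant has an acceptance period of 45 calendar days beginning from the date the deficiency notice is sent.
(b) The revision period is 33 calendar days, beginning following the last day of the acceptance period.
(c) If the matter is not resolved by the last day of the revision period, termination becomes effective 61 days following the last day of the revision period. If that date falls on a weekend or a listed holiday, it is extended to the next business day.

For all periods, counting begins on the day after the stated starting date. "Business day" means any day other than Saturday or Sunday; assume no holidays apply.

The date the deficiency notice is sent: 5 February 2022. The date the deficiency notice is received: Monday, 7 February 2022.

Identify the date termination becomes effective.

24 June 2022

The last day of the acceptance period: 45 calendar days after 5 February 2022 is 22 March 2022.
Adding 33 calendar days to 22 March 2022 gives 24 April 2022, which is the last day of the revision period.
Adding 61 calendar days to 24 April 2022 gives 24 June 2022, which is the date termination becomes effective. 24 June 2022 is a Friday, so no roll-forward applies.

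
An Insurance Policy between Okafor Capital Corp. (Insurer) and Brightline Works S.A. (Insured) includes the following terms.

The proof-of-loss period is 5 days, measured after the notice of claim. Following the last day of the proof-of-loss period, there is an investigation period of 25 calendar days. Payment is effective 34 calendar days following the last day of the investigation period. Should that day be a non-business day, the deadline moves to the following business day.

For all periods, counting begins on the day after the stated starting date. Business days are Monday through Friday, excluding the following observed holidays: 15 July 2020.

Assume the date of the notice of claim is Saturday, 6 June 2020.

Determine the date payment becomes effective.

10 August 2020

The last day of the proof-of-loss period: 6 June 2020 + 5 days = 11 June 2020.
Adding 25 calendar days to 11 June 2020 gives 6 July 2020, which is the last day of the investigation period.
The date payment becomes effective: 34 calendar days after 6 July 2020 is 9 August 2020. That falls on a Sunday, so it rolls to the next business day, Monday, 10 August 2020.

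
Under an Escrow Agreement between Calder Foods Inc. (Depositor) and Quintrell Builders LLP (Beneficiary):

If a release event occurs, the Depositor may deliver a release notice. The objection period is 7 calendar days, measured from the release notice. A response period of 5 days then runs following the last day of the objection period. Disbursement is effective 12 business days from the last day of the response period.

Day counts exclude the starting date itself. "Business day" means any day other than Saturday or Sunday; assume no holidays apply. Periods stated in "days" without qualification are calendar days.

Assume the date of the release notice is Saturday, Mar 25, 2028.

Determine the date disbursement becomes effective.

The last day of the objection period: 7 calendar days after Mar 25, 2028 is Apr 1, 2028.
Adding 5 calendar days to Apr 1, 2028 gives Apr 6, 2028, which is the last day of the response period.
The date disbursement becomes effective: counting 12 business days from Thursday, Apr 6, 2028 (Apr 7, Apr 10, Apr 11, Apr 12, …, Apr 20, Apr 21, Apr 24, skipping weekends) reaches Monday, Apr 24, 2028.

Apr 24, 2028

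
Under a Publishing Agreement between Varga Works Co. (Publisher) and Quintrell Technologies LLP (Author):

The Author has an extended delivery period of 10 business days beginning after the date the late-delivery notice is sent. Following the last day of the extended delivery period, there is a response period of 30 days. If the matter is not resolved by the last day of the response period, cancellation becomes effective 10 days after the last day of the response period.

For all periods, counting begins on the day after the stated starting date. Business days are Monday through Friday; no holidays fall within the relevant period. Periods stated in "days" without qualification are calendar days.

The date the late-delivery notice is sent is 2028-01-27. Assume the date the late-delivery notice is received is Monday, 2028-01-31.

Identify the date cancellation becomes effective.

The last day of the extended delivery period: 10 business days after Thursday, 2028-01-27, skipping weekends — Jan 28, Jan 31, Feb 1, Feb 2, Feb 3, Feb 4, Feb 7, Feb 8, Feb 9, Feb 10 — lands on Thursday, 2028-02-10.
The last day of the response period: 2028-02-10 + 30 days = 2028-03-11.
The date cancellation becomes effective: 10 calendar days after 2028-03-11 is 2028-03-21.

2028-03-21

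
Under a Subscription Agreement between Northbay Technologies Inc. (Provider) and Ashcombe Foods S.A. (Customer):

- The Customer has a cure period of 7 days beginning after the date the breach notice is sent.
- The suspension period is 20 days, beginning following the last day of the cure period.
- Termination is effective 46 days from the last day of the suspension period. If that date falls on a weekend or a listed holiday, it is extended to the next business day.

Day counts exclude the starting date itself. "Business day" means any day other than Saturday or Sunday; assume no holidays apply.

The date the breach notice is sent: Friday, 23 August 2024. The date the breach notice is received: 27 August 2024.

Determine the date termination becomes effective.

4 November 2024

The last day of the cure period: 23 August 2024 + 7 days = 30 August 2024.
Adding 20 calendar days to 30 August 2024 gives 19 September 2024, which is the last day of the suspension period.
Adding 46 calendar days to 19 September 2024 gives 4 November 2024, which is the date termination becomes effective. 4 November 2024 is a Monday, so no roll-forward applies.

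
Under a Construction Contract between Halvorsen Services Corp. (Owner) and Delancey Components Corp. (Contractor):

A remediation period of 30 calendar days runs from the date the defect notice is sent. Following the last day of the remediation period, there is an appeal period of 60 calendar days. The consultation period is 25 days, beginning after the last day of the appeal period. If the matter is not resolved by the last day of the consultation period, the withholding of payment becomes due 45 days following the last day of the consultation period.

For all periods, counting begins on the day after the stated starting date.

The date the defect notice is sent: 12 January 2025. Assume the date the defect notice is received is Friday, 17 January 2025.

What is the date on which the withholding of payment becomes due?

Adding 30 calendar days to 12 January 2025 gives 11 February 2025, which is the last day of the remediation period.
The last day of the appeal period: 11 February 2025 + 60 days = 12 April 2025.
The last day of the consultation period: 12 April 2025 + 25 days = 7 May 2025.
The date on which the withholding of payment becomes due: 7 May 2025 + 45 days = 21 June 2025.

21 June 2025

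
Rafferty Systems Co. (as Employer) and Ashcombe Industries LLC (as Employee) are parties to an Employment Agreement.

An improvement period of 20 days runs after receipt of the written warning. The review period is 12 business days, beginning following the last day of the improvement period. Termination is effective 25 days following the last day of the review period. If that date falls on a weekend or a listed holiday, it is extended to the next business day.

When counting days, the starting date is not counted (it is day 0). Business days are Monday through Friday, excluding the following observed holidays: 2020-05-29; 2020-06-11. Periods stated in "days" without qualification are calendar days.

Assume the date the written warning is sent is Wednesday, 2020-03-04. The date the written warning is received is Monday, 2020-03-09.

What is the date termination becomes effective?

The last day of the improvement period: 2020-03-09 + 20 days = 2020-03-29.
The last day of the review period: counting 12 business days from Sunday, 2020-03-29 (Mar 30, Mar 31, Apr 1, Apr 2, …, Apr 10, Apr 13, Apr 14, skipping weekends) reaches Tuesday, 2020-04-14.
Adding 25 calendar days to 2020-04-14 gives 2020-05-09, which is the date termination becomes effective. That falls on a Saturday, so it rolls to the next business day, Monday, 2020-05-11.

2020-05-11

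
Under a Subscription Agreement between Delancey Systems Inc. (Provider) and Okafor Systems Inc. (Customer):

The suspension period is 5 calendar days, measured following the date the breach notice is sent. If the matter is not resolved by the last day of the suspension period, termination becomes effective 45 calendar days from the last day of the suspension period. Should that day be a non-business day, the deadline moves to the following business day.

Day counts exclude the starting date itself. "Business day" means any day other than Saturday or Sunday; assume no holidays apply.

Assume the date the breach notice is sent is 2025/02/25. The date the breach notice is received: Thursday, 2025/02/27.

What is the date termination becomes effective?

The last day of the suspension period: 5 calendar days after 2025/02/25 is 2025/03/02.
Adding 45 calendar days to 2025/03/02 gives 2025/04/16, which is the date termination becomes effective. 2025/04/16 is a Wednesday, so no roll-forward applies.

2025/04/16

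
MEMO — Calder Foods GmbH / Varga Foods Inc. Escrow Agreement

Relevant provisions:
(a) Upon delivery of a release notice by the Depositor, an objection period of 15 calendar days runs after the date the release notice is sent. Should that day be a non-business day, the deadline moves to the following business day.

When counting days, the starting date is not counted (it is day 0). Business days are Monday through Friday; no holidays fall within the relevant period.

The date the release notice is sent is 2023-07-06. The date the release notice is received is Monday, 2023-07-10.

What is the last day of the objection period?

2023-07-21

Adding 15 calendar days to 2023-07-06 gives 2023-07-21, which is the last day of the objection period. 2023-07-21 is a Friday, so no roll-forward applies.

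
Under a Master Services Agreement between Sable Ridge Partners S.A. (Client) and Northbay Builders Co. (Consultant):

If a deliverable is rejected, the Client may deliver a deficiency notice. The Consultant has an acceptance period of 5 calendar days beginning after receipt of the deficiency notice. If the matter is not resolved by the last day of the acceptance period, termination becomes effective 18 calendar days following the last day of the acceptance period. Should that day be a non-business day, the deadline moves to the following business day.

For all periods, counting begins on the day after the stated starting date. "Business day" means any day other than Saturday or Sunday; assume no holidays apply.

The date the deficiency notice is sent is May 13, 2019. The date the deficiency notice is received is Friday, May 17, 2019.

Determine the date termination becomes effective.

The last day of the acceptance period: 5 calendar days after May 17, 2019 is May 22, 2019.
The date termination becomes effective: 18 calendar days after May 22, 2019 is June 9, 2019. That falls on a Sunday, so it rolls to the next business day, Monday, June 10, 2019.

June 10, 2019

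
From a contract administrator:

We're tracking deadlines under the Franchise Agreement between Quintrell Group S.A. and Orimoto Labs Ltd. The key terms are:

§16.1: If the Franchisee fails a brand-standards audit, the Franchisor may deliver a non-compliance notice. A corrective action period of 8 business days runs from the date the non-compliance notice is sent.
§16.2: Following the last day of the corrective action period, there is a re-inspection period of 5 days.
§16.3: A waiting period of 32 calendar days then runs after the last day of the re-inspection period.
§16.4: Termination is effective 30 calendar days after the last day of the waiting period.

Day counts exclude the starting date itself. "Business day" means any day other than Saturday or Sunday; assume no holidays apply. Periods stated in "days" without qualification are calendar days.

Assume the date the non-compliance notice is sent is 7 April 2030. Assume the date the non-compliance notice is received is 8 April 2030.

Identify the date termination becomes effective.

The last day of the corrective action period: counting 8 business days from Sunday, 7 April 2030 (Apr 8, Apr 9, Apr 10, Apr 11, Apr 12, Apr 15, Apr 16, Apr 17, skipping weekends) reaches Wednesday, 17 April 2030.
The last day of the re-inspection period: 17 April 2030 + 5 days = 22 April 2030.
Adding 32 calendar days to 22 April 2030 gives 24 May 2030, which is the last day of the waiting period.
Adding 30 calendar days to 24 May 2030 gives 23 June 2030, which is the date termination becomes effective.

23 June 2030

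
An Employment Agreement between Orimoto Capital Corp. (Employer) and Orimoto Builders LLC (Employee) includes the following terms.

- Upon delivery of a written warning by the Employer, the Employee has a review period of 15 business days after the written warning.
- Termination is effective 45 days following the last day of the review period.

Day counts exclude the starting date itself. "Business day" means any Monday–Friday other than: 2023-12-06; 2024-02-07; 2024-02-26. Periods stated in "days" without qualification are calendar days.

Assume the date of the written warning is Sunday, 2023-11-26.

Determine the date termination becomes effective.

The last day of the review period: counting 15 business days from Sunday, 2023-11-26 (Nov 27, Nov 28, Nov 29, Nov 30, …, Dec 14, Dec 15, Dec 18, skipping weekends and the listed holiday on Dec 6) reaches Monday, 2023-12-18.
The date termination becomes effective: 45 calendar days after 2023-12-18 is 2024-02-01.

2024-02-01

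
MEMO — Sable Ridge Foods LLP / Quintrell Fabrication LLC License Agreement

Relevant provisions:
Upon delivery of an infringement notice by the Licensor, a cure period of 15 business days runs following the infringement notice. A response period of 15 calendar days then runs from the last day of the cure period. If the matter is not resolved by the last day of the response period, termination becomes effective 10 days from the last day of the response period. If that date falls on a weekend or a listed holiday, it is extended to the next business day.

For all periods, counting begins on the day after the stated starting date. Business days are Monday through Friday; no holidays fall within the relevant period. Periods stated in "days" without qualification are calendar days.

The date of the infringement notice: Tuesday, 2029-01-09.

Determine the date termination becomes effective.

The last day of the cure period: counting 15 business days from Tuesday, 2029-01-09 (Jan 10, Jan 11, Jan 12, Jan 15, …, Jan 26, Jan 29, Jan 30, skipping weekends) reaches Tuesday, 2029-01-30.
The last day of the response period: 15 calendar days after 2029-01-30 is 2029-02-14.
The date termination becomes effective: 10 calendar days after 2029-02-14 is 2029-02-24. That falls on a Saturday, so it rolls to the next business day, Monday, 2029-02-26.

2029-02-26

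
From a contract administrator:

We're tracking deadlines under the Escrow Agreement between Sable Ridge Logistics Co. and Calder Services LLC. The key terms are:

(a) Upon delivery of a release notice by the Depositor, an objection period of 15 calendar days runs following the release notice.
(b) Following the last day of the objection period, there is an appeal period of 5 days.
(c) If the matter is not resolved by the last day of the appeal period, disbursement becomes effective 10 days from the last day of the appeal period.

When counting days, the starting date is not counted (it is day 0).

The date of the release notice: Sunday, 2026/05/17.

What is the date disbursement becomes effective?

2026/06/16

The last day of the objection period: 2026/05/17 + 15 days = 2026/06/01.
The last day of the appeal period: 2026/06/01 + 5 days = 2026/06/06.
Adding 10 calendar days to 2026/06/06 gives 2026/06/16, which is the date disbursement becomes effective.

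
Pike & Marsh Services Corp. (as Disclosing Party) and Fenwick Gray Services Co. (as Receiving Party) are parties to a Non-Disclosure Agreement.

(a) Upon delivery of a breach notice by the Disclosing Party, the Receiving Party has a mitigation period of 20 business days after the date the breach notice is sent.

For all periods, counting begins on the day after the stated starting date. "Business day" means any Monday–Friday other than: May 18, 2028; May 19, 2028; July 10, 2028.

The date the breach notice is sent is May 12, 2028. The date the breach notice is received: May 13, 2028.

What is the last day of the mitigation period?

The last day of the mitigation period: 20 business days after Friday, May 12, 2028, skipping weekends and the listed holidays on May 18, May 19 — May 15, May 16, May 17, May 22, …, Jun 9, Jun 12, Jun 13 — lands on Tuesday, June 13, 2028.

June 13, 2028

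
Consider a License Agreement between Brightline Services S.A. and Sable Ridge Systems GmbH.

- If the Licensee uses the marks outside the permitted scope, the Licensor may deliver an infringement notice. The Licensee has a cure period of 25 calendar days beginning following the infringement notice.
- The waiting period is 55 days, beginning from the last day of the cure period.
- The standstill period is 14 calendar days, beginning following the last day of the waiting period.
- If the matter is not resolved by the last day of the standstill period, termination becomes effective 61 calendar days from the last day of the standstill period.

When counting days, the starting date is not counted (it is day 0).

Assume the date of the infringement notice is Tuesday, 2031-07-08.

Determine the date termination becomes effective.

2031-12-10

The last day of the cure period: 25 calendar days after 2031-07-08 is 2031-08-02.
Adding 55 calendar days to 2031-08-02 gives 2031-09-26, which is the last day of the waiting period.
The last day of the standstill period: 2031-09-26 + 14 days = 2031-10-10.
The date termination becomes effective: 2031-10-10 + 61 days = 2031-12-10.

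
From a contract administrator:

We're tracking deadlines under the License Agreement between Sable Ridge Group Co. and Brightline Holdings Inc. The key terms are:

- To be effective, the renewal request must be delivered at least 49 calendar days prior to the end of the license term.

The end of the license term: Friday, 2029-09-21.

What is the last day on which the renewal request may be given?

2029-08-03

Counting back 49 calendar days from 2029-09-21 gives 2029-08-03.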